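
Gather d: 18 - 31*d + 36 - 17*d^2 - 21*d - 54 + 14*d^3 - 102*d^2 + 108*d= 14*d^3 - 119*d^2 + 56*d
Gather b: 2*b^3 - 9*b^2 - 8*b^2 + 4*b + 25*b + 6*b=2*b^3 - 17*b^2 + 35*b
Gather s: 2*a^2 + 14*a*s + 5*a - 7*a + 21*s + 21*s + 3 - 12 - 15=2*a^2 - 2*a + s*(14*a + 42) - 24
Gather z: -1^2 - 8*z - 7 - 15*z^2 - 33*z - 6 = -15*z^2 - 41*z - 14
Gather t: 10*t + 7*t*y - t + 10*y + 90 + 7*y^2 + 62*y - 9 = t*(7*y + 9) + 7*y^2 + 72*y + 81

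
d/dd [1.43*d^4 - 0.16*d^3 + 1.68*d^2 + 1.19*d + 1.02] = 5.72*d^3 - 0.48*d^2 + 3.36*d + 1.19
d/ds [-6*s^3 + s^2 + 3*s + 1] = -18*s^2 + 2*s + 3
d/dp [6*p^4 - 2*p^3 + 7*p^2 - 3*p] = 24*p^3 - 6*p^2 + 14*p - 3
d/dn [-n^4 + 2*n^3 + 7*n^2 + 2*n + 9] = -4*n^3 + 6*n^2 + 14*n + 2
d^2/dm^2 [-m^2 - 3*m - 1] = -2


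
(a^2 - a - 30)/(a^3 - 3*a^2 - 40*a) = (a - 6)/(a*(a - 8))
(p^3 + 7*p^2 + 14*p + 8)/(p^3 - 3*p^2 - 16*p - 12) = (p + 4)/(p - 6)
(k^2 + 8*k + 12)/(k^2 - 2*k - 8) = (k + 6)/(k - 4)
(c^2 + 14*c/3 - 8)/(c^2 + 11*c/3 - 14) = (3*c - 4)/(3*c - 7)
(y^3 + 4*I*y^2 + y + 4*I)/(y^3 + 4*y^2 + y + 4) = (y + 4*I)/(y + 4)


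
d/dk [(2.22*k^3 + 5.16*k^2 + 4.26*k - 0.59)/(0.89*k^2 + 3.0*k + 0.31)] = (1.9758*k^4 + 13.32*k^3 + 13.7532*k^2 + 4.2494*k + 3.0906)/(0.7921*k^4 + 5.34*k^3 + 9.5518*k^2 + 1.86*k + 0.0961)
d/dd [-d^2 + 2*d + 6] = 2 - 2*d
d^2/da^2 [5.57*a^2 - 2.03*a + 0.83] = 11.1400000000000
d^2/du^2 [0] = 0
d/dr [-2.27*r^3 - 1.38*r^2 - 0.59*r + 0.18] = -6.81*r^2 - 2.76*r - 0.59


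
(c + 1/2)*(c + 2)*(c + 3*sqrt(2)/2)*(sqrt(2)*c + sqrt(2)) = sqrt(2)*c^4 + 3*c^3 + 7*sqrt(2)*c^3/2 + 7*sqrt(2)*c^2/2 + 21*c^2/2 + sqrt(2)*c + 21*c/2 + 3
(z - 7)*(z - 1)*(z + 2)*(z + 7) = z^4 + z^3 - 51*z^2 - 49*z + 98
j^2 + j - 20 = (j - 4)*(j + 5)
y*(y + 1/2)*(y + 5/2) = y^3 + 3*y^2 + 5*y/4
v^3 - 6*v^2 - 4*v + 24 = (v - 6)*(v - 2)*(v + 2)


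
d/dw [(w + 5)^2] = 2*w + 10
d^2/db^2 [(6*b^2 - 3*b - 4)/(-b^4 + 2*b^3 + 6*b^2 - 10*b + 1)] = 4*(-9*b^8 + 27*b^7 - 34*b^6 + 111*b^5 - 267*b^4 + 193*b^3 + 144*b^2 - 399*b + 200)/(b^12 - 6*b^11 - 6*b^10 + 94*b^9 - 87*b^8 - 444*b^7 + 828*b^6 + 348*b^5 - 1785*b^4 + 1354*b^3 - 318*b^2 + 30*b - 1)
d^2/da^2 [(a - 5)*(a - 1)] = 2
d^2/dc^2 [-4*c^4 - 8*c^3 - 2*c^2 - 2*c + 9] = -48*c^2 - 48*c - 4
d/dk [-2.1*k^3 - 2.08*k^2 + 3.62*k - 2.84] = -6.3*k^2 - 4.16*k + 3.62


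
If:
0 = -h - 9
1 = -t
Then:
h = -9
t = -1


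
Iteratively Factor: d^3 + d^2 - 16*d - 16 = (d + 4)*(d^2 - 3*d - 4) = (d - 4)*(d + 4)*(d + 1)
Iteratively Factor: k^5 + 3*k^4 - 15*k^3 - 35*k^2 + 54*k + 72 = (k - 3)*(k^4 + 6*k^3 + 3*k^2 - 26*k - 24) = (k - 3)*(k + 3)*(k^3 + 3*k^2 - 6*k - 8) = (k - 3)*(k + 3)*(k + 4)*(k^2 - k - 2) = (k - 3)*(k - 2)*(k + 3)*(k + 4)*(k + 1)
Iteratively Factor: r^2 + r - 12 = (r + 4)*(r - 3)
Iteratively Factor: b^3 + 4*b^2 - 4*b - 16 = (b - 2)*(b^2 + 6*b + 8) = (b - 2)*(b + 2)*(b + 4)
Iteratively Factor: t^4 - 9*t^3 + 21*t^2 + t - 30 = (t - 5)*(t^3 - 4*t^2 + t + 6) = (t - 5)*(t - 3)*(t^2 - t - 2) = (t - 5)*(t - 3)*(t + 1)*(t - 2)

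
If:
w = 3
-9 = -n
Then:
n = 9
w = 3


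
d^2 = d^2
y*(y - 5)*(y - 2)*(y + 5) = y^4 - 2*y^3 - 25*y^2 + 50*y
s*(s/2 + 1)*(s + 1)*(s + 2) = s^4/2 + 5*s^3/2 + 4*s^2 + 2*s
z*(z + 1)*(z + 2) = z^3 + 3*z^2 + 2*z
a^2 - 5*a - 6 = (a - 6)*(a + 1)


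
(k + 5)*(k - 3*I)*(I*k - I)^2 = -k^4 - 3*k^3 + 3*I*k^3 + 9*k^2 + 9*I*k^2 - 5*k - 27*I*k + 15*I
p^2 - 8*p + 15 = (p - 5)*(p - 3)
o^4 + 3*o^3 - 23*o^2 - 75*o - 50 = (o - 5)*(o + 1)*(o + 2)*(o + 5)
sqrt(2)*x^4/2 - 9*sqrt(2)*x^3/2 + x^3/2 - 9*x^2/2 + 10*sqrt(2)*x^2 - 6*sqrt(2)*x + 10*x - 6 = (x - 6)*(x - 2)*(x - 1)*(sqrt(2)*x/2 + 1/2)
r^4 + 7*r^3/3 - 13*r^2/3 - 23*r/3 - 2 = (r - 2)*(r + 1/3)*(r + 1)*(r + 3)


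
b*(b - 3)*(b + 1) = b^3 - 2*b^2 - 3*b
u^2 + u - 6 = (u - 2)*(u + 3)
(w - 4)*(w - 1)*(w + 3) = w^3 - 2*w^2 - 11*w + 12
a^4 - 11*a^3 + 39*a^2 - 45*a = a*(a - 5)*(a - 3)^2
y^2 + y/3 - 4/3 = (y - 1)*(y + 4/3)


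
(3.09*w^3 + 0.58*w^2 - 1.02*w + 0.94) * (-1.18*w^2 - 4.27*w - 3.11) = -3.6462*w^5 - 13.8787*w^4 - 10.8829*w^3 + 1.4424*w^2 - 0.8416*w - 2.9234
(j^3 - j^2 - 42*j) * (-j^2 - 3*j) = -j^5 - 2*j^4 + 45*j^3 + 126*j^2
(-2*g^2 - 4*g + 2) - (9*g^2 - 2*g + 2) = -11*g^2 - 2*g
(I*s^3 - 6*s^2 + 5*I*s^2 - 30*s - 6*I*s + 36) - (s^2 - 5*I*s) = I*s^3 - 7*s^2 + 5*I*s^2 - 30*s - I*s + 36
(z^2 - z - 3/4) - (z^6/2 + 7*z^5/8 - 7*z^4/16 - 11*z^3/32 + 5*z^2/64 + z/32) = -z^6/2 - 7*z^5/8 + 7*z^4/16 + 11*z^3/32 + 59*z^2/64 - 33*z/32 - 3/4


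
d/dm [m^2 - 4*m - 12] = 2*m - 4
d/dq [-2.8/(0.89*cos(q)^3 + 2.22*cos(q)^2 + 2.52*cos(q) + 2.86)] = (7.476*sin(q)^2 - 12.432*cos(q) - 14.532)*sin(q)/(0.89*cos(q)^3 + 2.22*cos(q)^2 + 2.52*cos(q) + 2.86)^2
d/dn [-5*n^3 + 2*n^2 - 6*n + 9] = -15*n^2 + 4*n - 6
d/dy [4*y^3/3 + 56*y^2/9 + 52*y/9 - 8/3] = 4*y^2 + 112*y/9 + 52/9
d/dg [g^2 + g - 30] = 2*g + 1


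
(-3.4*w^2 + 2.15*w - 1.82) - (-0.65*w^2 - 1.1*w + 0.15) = -2.75*w^2 + 3.25*w - 1.97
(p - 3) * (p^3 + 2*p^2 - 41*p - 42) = p^4 - p^3 - 47*p^2 + 81*p + 126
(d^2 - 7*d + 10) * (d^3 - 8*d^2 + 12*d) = d^5 - 15*d^4 + 78*d^3 - 164*d^2 + 120*d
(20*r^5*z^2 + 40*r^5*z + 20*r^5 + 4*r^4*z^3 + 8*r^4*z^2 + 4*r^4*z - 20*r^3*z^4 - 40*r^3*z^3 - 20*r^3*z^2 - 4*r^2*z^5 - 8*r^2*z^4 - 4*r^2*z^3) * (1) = 20*r^5*z^2 + 40*r^5*z + 20*r^5 + 4*r^4*z^3 + 8*r^4*z^2 + 4*r^4*z - 20*r^3*z^4 - 40*r^3*z^3 - 20*r^3*z^2 - 4*r^2*z^5 - 8*r^2*z^4 - 4*r^2*z^3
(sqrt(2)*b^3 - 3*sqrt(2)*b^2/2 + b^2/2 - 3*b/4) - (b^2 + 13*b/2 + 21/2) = sqrt(2)*b^3 - 3*sqrt(2)*b^2/2 - b^2/2 - 29*b/4 - 21/2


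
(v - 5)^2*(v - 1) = v^3 - 11*v^2 + 35*v - 25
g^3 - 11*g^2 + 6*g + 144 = (g - 8)*(g - 6)*(g + 3)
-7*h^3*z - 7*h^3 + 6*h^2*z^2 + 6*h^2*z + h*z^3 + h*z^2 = (-h + z)*(7*h + z)*(h*z + h)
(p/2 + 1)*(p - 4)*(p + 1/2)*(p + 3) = p^4/2 + 3*p^3/4 - 27*p^2/4 - 31*p/2 - 6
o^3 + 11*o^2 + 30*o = o*(o + 5)*(o + 6)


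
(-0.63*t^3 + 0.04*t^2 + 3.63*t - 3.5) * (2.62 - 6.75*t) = 4.2525*t^4 - 1.9206*t^3 - 24.3977*t^2 + 33.1356*t - 9.17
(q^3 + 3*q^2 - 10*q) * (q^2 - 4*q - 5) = q^5 - q^4 - 27*q^3 + 25*q^2 + 50*q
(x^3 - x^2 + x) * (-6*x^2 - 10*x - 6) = -6*x^5 - 4*x^4 - 2*x^3 - 4*x^2 - 6*x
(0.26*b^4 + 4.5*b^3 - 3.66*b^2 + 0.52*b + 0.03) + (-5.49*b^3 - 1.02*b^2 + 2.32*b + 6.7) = 0.26*b^4 - 0.99*b^3 - 4.68*b^2 + 2.84*b + 6.73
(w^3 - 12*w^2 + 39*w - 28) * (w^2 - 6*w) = w^5 - 18*w^4 + 111*w^3 - 262*w^2 + 168*w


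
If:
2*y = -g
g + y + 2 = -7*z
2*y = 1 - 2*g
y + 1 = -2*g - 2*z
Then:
No Solution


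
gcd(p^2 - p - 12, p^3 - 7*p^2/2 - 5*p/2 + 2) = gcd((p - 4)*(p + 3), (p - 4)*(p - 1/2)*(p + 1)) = p - 4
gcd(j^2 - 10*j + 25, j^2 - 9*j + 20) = j - 5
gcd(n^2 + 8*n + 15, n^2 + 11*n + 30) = n + 5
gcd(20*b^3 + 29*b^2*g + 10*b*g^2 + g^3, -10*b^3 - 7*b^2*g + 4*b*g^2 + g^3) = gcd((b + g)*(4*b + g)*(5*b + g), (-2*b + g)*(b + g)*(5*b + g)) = 5*b^2 + 6*b*g + g^2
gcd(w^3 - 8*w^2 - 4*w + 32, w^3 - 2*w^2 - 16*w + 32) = w - 2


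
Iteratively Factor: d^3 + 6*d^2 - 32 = (d - 2)*(d^2 + 8*d + 16) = (d - 2)*(d + 4)*(d + 4)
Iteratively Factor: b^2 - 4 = (b + 2)*(b - 2)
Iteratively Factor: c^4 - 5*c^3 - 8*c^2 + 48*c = (c)*(c^3 - 5*c^2 - 8*c + 48) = c*(c - 4)*(c^2 - c - 12) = c*(c - 4)*(c + 3)*(c - 4)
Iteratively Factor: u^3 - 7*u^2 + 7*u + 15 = (u - 5)*(u^2 - 2*u - 3) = (u - 5)*(u + 1)*(u - 3)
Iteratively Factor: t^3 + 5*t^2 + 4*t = (t)*(t^2 + 5*t + 4) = t*(t + 4)*(t + 1)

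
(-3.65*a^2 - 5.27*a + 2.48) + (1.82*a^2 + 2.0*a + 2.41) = -1.83*a^2 - 3.27*a + 4.89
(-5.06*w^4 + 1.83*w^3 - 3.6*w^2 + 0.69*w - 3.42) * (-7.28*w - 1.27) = 36.8368*w^5 - 6.8962*w^4 + 23.8839*w^3 - 0.4512*w^2 + 24.0213*w + 4.3434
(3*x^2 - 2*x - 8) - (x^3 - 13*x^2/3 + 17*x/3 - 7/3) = -x^3 + 22*x^2/3 - 23*x/3 - 17/3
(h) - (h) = 0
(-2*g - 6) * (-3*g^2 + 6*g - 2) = 6*g^3 + 6*g^2 - 32*g + 12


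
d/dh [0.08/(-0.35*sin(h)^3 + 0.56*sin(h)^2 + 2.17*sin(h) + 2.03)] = (0.084*sin(h)^2 - 0.0896*sin(h) - 0.1736)*cos(h)/(-0.35*sin(h)^3 + 0.56*sin(h)^2 + 2.17*sin(h) + 2.03)^2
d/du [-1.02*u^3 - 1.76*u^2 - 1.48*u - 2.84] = -3.06*u^2 - 3.52*u - 1.48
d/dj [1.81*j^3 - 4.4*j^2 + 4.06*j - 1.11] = 5.43*j^2 - 8.8*j + 4.06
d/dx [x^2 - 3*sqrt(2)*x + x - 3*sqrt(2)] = 2*x - 3*sqrt(2) + 1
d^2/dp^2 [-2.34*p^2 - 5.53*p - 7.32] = -4.68000000000000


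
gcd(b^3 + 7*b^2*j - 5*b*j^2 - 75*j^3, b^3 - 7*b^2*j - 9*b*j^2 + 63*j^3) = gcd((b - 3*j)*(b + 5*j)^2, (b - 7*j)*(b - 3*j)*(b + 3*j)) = b - 3*j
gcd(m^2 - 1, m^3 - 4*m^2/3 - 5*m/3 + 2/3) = m + 1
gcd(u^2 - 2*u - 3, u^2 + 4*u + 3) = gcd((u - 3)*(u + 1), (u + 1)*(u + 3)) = u + 1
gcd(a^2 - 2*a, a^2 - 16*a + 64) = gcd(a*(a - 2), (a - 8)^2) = 1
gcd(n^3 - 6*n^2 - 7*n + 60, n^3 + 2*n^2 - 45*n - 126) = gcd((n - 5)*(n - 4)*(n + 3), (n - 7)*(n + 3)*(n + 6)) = n + 3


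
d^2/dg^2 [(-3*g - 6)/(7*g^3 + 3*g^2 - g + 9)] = 6*(-(g + 2)*(21*g^2 + 6*g - 1)^2 + (21*g^2 + 6*g + 3*(g + 2)*(7*g + 1) - 1)*(7*g^3 + 3*g^2 - g + 9))/(7*g^3 + 3*g^2 - g + 9)^3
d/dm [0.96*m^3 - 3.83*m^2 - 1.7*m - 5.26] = 2.88*m^2 - 7.66*m - 1.7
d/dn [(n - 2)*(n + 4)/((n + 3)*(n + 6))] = (7*n^2 + 52*n + 108)/(n^4 + 18*n^3 + 117*n^2 + 324*n + 324)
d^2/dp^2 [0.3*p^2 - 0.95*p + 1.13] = 0.600000000000000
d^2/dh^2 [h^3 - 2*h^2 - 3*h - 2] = 6*h - 4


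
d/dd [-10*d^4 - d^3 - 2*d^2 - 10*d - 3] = -40*d^3 - 3*d^2 - 4*d - 10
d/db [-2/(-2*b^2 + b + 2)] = 2*(1 - 4*b)/(-2*b^2 + b + 2)^2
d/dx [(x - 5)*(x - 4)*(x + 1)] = 3*x^2 - 16*x + 11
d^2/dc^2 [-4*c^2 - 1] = -8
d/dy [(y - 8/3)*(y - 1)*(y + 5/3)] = 3*y^2 - 4*y - 31/9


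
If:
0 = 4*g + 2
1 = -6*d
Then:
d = -1/6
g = -1/2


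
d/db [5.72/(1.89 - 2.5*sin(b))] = 14.3*cos(b)/(2.5*sin(b) - 1.89)^2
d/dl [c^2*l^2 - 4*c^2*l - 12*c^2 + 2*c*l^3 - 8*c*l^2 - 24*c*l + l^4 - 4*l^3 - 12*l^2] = 2*c^2*l - 4*c^2 + 6*c*l^2 - 16*c*l - 24*c + 4*l^3 - 12*l^2 - 24*l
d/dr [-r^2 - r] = -2*r - 1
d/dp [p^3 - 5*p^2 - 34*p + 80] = 3*p^2 - 10*p - 34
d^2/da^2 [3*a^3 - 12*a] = 18*a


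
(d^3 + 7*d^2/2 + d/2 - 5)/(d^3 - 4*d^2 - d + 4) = (d^2 + 9*d/2 + 5)/(d^2 - 3*d - 4)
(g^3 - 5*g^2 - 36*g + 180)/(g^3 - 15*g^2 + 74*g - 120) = (g + 6)/(g - 4)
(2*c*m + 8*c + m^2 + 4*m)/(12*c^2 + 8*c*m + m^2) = (m + 4)/(6*c + m)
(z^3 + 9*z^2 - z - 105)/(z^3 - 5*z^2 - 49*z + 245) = (z^2 + 2*z - 15)/(z^2 - 12*z + 35)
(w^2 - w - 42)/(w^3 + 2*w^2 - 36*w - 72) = (w - 7)/(w^2 - 4*w - 12)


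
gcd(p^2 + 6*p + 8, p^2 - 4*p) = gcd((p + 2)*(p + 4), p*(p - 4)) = 1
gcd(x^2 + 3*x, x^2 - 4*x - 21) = x + 3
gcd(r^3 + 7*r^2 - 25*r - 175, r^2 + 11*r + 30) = r + 5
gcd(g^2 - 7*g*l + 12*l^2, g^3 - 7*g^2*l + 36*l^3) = g - 3*l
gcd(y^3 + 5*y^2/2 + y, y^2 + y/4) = y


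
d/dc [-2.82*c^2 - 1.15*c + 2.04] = -5.64*c - 1.15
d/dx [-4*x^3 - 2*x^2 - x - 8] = -12*x^2 - 4*x - 1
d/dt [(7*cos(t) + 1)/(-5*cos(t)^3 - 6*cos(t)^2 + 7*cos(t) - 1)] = 16*(-70*cos(t)^3 - 57*cos(t)^2 - 12*cos(t) + 14)*sin(t)/(-24*sin(t)^2 - 13*cos(t) + 5*cos(3*t) + 28)^2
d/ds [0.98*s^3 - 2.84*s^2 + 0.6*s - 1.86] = 2.94*s^2 - 5.68*s + 0.6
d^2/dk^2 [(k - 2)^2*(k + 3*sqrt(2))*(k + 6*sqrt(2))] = 12*k^2 - 24*k + 54*sqrt(2)*k - 72*sqrt(2) + 80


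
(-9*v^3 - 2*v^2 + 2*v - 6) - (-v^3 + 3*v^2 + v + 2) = -8*v^3 - 5*v^2 + v - 8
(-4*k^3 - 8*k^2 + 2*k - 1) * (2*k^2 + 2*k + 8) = -8*k^5 - 24*k^4 - 44*k^3 - 62*k^2 + 14*k - 8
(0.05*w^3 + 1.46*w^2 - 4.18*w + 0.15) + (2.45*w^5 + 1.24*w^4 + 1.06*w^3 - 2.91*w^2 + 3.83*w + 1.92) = 2.45*w^5 + 1.24*w^4 + 1.11*w^3 - 1.45*w^2 - 0.35*w + 2.07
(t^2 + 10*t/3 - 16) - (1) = t^2 + 10*t/3 - 17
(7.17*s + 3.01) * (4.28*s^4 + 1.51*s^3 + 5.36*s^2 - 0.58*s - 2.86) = 30.6876*s^5 + 23.7095*s^4 + 42.9763*s^3 + 11.975*s^2 - 22.252*s - 8.6086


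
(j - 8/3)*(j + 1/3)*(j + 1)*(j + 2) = j^4 + 2*j^3/3 - 53*j^2/9 - 22*j/3 - 16/9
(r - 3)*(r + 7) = r^2 + 4*r - 21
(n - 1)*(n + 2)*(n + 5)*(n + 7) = n^4 + 13*n^3 + 45*n^2 + 11*n - 70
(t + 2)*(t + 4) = t^2 + 6*t + 8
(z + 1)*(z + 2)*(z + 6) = z^3 + 9*z^2 + 20*z + 12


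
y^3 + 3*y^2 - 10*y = y*(y - 2)*(y + 5)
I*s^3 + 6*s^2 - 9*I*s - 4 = (s - 4*I)*(s - I)*(I*s + 1)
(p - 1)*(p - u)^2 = p^3 - 2*p^2*u - p^2 + p*u^2 + 2*p*u - u^2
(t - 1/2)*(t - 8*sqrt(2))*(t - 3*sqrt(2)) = t^3 - 11*sqrt(2)*t^2 - t^2/2 + 11*sqrt(2)*t/2 + 48*t - 24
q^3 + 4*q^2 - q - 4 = (q - 1)*(q + 1)*(q + 4)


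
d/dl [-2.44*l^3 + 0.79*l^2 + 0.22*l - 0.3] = -7.32*l^2 + 1.58*l + 0.22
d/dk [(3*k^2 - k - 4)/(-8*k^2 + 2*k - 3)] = (-2*k^2 - 82*k + 11)/(64*k^4 - 32*k^3 + 52*k^2 - 12*k + 9)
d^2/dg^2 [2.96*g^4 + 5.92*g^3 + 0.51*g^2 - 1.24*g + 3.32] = 35.52*g^2 + 35.52*g + 1.02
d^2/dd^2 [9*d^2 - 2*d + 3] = 18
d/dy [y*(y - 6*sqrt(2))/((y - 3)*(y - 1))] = 2*(-2*y^2 + 3*sqrt(2)*y^2 + 3*y - 9*sqrt(2))/(y^4 - 8*y^3 + 22*y^2 - 24*y + 9)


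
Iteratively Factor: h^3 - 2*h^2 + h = (h - 1)*(h^2 - h) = (h - 1)^2*(h)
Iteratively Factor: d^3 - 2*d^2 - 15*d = (d - 5)*(d^2 + 3*d) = (d - 5)*(d + 3)*(d)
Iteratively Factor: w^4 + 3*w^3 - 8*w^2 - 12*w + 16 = (w + 4)*(w^3 - w^2 - 4*w + 4) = (w - 2)*(w + 4)*(w^2 + w - 2) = (w - 2)*(w - 1)*(w + 4)*(w + 2)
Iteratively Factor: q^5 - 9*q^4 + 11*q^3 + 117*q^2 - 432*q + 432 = (q - 3)*(q^4 - 6*q^3 - 7*q^2 + 96*q - 144) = (q - 3)^2*(q^3 - 3*q^2 - 16*q + 48) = (q - 3)^3*(q^2 - 16) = (q - 4)*(q - 3)^3*(q + 4)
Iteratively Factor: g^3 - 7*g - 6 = (g - 3)*(g^2 + 3*g + 2) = (g - 3)*(g + 1)*(g + 2)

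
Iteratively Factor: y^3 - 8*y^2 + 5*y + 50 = (y - 5)*(y^2 - 3*y - 10) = (y - 5)*(y + 2)*(y - 5)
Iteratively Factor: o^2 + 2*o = (o + 2)*(o)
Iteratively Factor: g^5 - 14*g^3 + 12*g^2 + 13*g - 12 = (g + 1)*(g^4 - g^3 - 13*g^2 + 25*g - 12) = (g - 3)*(g + 1)*(g^3 + 2*g^2 - 7*g + 4) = (g - 3)*(g - 1)*(g + 1)*(g^2 + 3*g - 4) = (g - 3)*(g - 1)*(g + 1)*(g + 4)*(g - 1)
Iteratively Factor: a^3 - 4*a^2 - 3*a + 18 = (a - 3)*(a^2 - a - 6) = (a - 3)*(a + 2)*(a - 3)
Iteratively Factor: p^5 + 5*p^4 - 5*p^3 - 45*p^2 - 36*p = (p + 3)*(p^4 + 2*p^3 - 11*p^2 - 12*p) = (p + 3)*(p + 4)*(p^3 - 2*p^2 - 3*p) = (p - 3)*(p + 3)*(p + 4)*(p^2 + p) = p*(p - 3)*(p + 3)*(p + 4)*(p + 1)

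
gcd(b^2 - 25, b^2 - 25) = b^2 - 25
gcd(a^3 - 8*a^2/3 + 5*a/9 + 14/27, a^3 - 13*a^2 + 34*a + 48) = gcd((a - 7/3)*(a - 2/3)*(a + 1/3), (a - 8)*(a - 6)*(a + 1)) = 1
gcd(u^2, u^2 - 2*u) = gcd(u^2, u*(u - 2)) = u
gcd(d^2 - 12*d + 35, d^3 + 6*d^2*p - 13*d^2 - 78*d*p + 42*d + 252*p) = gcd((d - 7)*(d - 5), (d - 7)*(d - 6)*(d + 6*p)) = d - 7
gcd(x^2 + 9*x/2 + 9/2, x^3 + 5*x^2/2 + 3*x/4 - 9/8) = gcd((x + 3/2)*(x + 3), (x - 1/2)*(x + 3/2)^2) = x + 3/2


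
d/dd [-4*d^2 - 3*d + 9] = -8*d - 3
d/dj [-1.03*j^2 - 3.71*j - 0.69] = -2.06*j - 3.71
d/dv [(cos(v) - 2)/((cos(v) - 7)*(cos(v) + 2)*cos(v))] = (43*cos(v) - 11*cos(2*v) + cos(3*v) + 45)*sin(v)/(2*(cos(v) - 7)^2*(cos(v) + 2)^2*cos(v)^2)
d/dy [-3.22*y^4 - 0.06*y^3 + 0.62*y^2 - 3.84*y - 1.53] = -12.88*y^3 - 0.18*y^2 + 1.24*y - 3.84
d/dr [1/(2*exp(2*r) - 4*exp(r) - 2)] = (1 - exp(r))*exp(r)/(-exp(2*r) + 2*exp(r) + 1)^2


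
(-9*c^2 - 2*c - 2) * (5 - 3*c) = 27*c^3 - 39*c^2 - 4*c - 10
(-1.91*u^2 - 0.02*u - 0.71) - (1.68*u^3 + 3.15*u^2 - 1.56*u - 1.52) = -1.68*u^3 - 5.06*u^2 + 1.54*u + 0.81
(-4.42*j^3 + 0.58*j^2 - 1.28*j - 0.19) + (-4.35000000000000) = -4.42*j^3 + 0.58*j^2 - 1.28*j - 4.54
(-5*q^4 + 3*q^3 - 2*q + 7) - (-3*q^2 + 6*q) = -5*q^4 + 3*q^3 + 3*q^2 - 8*q + 7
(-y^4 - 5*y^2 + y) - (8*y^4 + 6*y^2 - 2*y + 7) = -9*y^4 - 11*y^2 + 3*y - 7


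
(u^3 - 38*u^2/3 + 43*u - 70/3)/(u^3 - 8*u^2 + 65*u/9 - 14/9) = 3*(u - 5)/(3*u - 1)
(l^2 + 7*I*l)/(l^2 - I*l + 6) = l*(l + 7*I)/(l^2 - I*l + 6)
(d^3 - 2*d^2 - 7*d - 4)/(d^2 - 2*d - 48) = (-d^3 + 2*d^2 + 7*d + 4)/(-d^2 + 2*d + 48)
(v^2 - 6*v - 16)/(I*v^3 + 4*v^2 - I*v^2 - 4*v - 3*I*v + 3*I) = I*(-v^2 + 6*v + 16)/(v^3 - v^2*(1 + 4*I) + v*(-3 + 4*I) + 3)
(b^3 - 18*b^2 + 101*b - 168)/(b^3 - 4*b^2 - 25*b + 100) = (b^3 - 18*b^2 + 101*b - 168)/(b^3 - 4*b^2 - 25*b + 100)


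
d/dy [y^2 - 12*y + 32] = 2*y - 12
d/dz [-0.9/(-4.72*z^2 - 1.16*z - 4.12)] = (-8.496*z - 1.044)/(4.72*z^2 + 1.16*z + 4.12)^2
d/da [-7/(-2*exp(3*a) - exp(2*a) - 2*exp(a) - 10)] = 14*(-3*exp(2*a) - exp(a) - 1)*exp(a)/(2*exp(3*a) + exp(2*a) + 2*exp(a) + 10)^2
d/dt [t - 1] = 1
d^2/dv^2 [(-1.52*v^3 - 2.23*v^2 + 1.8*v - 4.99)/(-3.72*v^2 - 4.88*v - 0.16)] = (-5.6843418860808e-14*v^5 - 5.6843418860808e-14*v^4 - 60.1969279999999*v^3 + 413.478816*v^2 + 550.180416*v + 234.652672)/(51.478848*v^6 + 202.594176*v^5 + 272.411136*v^4 + 133.641728*v^3 + 11.716608*v^2 + 0.374784*v + 0.004096)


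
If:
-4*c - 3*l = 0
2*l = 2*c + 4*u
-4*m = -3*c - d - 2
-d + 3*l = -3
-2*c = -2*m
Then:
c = 1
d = -1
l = -4/3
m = 1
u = -7/6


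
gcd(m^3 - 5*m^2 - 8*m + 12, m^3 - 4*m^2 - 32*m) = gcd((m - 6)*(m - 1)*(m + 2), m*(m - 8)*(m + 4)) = 1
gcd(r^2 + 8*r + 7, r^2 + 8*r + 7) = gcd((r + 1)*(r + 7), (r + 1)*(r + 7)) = r^2 + 8*r + 7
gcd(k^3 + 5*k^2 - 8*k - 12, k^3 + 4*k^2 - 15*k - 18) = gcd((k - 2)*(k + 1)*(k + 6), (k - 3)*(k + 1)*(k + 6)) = k^2 + 7*k + 6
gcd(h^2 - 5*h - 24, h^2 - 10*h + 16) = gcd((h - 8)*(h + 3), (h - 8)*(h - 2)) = h - 8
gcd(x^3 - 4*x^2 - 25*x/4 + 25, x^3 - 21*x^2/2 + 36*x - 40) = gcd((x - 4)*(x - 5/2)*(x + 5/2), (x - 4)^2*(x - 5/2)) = x^2 - 13*x/2 + 10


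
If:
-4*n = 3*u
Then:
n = -3*u/4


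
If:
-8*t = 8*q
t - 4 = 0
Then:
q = -4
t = 4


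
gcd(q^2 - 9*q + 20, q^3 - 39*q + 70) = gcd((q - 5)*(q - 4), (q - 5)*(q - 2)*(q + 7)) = q - 5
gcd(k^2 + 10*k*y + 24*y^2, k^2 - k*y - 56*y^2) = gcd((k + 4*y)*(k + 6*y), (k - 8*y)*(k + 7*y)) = 1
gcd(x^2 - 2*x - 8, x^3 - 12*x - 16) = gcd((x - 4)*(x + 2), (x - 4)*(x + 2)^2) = x^2 - 2*x - 8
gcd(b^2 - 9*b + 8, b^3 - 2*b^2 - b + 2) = b - 1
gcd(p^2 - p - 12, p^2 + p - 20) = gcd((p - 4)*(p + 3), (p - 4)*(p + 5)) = p - 4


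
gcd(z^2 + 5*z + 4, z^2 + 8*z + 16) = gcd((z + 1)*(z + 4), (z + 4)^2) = z + 4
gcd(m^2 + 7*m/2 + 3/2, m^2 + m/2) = m + 1/2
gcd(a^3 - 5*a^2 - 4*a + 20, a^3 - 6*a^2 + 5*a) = a - 5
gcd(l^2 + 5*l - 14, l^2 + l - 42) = l + 7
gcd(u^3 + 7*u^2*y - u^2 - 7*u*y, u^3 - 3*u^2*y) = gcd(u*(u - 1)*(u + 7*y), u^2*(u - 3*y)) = u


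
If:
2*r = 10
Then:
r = 5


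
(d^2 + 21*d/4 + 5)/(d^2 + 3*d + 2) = (d^2 + 21*d/4 + 5)/(d^2 + 3*d + 2)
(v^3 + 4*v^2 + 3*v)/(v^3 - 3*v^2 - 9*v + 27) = v*(v + 1)/(v^2 - 6*v + 9)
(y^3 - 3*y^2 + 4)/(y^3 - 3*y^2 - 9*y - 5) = (y^2 - 4*y + 4)/(y^2 - 4*y - 5)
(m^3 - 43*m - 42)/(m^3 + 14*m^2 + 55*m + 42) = (m - 7)/(m + 7)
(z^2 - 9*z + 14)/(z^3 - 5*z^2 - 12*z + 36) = (z - 7)/(z^2 - 3*z - 18)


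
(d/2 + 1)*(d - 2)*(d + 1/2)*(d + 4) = d^4/2 + 9*d^3/4 - d^2 - 9*d - 4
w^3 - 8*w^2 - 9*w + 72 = (w - 8)*(w - 3)*(w + 3)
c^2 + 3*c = c*(c + 3)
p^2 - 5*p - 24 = (p - 8)*(p + 3)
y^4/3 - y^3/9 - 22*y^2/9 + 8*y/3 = y*(y/3 + 1)*(y - 2)*(y - 4/3)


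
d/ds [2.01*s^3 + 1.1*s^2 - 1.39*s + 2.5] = 6.03*s^2 + 2.2*s - 1.39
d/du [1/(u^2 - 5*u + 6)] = (5 - 2*u)/(u^2 - 5*u + 6)^2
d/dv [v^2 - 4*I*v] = 2*v - 4*I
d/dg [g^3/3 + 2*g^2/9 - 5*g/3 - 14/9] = g^2 + 4*g/9 - 5/3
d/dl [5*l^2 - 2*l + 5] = 10*l - 2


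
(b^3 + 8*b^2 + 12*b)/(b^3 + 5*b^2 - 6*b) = (b + 2)/(b - 1)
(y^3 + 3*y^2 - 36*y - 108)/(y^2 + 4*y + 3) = (y^2 - 36)/(y + 1)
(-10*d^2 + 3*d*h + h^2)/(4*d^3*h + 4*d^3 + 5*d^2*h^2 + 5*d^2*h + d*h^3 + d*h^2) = (-10*d^2 + 3*d*h + h^2)/(d*(4*d^2*h + 4*d^2 + 5*d*h^2 + 5*d*h + h^3 + h^2))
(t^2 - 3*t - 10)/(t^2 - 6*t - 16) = (t - 5)/(t - 8)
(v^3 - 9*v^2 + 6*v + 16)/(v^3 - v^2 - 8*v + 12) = (v^2 - 7*v - 8)/(v^2 + v - 6)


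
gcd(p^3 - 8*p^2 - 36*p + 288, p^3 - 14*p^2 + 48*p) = p^2 - 14*p + 48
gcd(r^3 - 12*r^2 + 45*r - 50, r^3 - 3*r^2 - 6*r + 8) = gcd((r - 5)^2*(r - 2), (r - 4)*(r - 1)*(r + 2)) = 1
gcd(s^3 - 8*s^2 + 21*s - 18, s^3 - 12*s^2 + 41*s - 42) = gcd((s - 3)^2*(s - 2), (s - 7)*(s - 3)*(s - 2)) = s^2 - 5*s + 6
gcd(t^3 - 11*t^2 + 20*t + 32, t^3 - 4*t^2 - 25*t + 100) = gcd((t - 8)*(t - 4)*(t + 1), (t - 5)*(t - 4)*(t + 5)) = t - 4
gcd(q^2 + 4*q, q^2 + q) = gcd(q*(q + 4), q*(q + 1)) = q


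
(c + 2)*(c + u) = c^2 + c*u + 2*c + 2*u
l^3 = l^3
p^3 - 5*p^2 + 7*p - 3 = (p - 3)*(p - 1)^2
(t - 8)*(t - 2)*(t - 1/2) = t^3 - 21*t^2/2 + 21*t - 8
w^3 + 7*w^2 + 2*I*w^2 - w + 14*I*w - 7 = (w + 7)*(w + I)^2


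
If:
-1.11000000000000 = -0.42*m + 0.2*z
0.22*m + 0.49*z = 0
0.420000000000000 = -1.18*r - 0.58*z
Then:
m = 2.18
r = 0.12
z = -0.98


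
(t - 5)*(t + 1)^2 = t^3 - 3*t^2 - 9*t - 5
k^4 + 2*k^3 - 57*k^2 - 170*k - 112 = (k - 8)*(k + 1)*(k + 2)*(k + 7)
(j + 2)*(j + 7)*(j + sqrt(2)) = j^3 + sqrt(2)*j^2 + 9*j^2 + 9*sqrt(2)*j + 14*j + 14*sqrt(2)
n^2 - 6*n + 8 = (n - 4)*(n - 2)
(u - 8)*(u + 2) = u^2 - 6*u - 16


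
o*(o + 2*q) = o^2 + 2*o*q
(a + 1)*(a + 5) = a^2 + 6*a + 5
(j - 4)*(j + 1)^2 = j^3 - 2*j^2 - 7*j - 4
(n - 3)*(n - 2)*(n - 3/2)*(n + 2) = n^4 - 9*n^3/2 + n^2/2 + 18*n - 18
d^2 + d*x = d*(d + x)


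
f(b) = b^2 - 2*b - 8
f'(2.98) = 3.96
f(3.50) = -2.75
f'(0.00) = -2.00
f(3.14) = -4.42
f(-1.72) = -1.60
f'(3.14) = 4.28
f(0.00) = -8.00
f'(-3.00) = -8.00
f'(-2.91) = -7.82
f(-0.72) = -6.04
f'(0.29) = -1.42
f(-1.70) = -1.71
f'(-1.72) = -5.44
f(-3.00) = 7.00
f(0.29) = -8.50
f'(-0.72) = -3.44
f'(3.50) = 5.00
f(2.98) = -5.08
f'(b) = 2*b - 2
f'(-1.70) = -5.40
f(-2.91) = 6.29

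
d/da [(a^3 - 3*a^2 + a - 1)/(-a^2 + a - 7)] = (-a^4 + 2*a^3 - 23*a^2 + 40*a - 6)/(a^4 - 2*a^3 + 15*a^2 - 14*a + 49)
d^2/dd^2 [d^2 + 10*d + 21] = 2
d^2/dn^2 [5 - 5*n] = 0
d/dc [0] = 0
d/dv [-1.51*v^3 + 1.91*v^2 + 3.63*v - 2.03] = -4.53*v^2 + 3.82*v + 3.63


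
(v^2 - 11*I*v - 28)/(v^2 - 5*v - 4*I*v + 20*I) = (v - 7*I)/(v - 5)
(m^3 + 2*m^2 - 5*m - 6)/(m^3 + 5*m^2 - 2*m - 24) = (m + 1)/(m + 4)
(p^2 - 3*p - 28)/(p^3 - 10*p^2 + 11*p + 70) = (p + 4)/(p^2 - 3*p - 10)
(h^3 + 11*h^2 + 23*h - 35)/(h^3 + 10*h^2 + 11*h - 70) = (h - 1)/(h - 2)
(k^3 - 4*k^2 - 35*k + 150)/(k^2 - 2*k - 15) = (k^2 + k - 30)/(k + 3)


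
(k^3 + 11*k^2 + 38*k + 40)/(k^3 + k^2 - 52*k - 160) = (k + 2)/(k - 8)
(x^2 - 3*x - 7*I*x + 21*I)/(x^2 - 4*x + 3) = (x - 7*I)/(x - 1)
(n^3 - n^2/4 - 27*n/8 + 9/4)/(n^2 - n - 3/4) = (4*n^2 + 5*n - 6)/(2*(2*n + 1))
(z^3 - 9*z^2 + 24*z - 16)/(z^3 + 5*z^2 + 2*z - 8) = (z^2 - 8*z + 16)/(z^2 + 6*z + 8)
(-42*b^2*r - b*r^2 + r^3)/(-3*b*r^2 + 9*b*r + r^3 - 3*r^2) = (42*b^2 + b*r - r^2)/(3*b*r - 9*b - r^2 + 3*r)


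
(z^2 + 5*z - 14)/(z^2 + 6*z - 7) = (z - 2)/(z - 1)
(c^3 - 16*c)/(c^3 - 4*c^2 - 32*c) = (c - 4)/(c - 8)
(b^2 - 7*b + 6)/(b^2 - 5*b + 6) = (b^2 - 7*b + 6)/(b^2 - 5*b + 6)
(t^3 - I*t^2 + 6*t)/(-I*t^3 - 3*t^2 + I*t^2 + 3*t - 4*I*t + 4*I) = t*(I*t^2 + t + 6*I)/(t^3 - t^2*(1 + 3*I) + t*(4 + 3*I) - 4)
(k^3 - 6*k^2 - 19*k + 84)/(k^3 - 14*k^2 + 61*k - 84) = (k + 4)/(k - 4)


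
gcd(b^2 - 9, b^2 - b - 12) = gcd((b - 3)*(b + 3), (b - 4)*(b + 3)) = b + 3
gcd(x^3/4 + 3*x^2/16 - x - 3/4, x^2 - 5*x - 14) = x + 2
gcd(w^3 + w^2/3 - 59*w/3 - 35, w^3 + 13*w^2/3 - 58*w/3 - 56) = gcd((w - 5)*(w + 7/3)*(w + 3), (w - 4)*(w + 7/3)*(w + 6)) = w + 7/3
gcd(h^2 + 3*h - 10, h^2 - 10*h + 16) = h - 2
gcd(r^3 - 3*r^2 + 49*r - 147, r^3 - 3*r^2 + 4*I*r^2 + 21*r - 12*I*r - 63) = r^2 + r*(-3 + 7*I) - 21*I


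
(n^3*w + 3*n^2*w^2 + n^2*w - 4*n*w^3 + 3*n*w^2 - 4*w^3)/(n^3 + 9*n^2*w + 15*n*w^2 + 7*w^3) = w*(n^3 + 3*n^2*w + n^2 - 4*n*w^2 + 3*n*w - 4*w^2)/(n^3 + 9*n^2*w + 15*n*w^2 + 7*w^3)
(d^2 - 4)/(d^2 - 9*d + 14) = (d + 2)/(d - 7)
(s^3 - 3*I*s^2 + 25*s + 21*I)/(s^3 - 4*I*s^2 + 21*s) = (s + I)/s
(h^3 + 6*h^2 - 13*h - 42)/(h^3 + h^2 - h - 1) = (h^3 + 6*h^2 - 13*h - 42)/(h^3 + h^2 - h - 1)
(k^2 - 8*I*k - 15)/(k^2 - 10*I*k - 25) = (k - 3*I)/(k - 5*I)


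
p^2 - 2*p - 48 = (p - 8)*(p + 6)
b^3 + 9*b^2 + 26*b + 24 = (b + 2)*(b + 3)*(b + 4)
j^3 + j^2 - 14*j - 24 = (j - 4)*(j + 2)*(j + 3)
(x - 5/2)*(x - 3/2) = x^2 - 4*x + 15/4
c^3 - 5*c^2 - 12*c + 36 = (c - 6)*(c - 2)*(c + 3)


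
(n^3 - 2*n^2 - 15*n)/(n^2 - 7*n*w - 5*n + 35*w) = n*(-n - 3)/(-n + 7*w)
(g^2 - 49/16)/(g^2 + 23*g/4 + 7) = (g - 7/4)/(g + 4)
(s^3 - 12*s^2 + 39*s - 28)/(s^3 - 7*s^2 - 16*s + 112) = (s - 1)/(s + 4)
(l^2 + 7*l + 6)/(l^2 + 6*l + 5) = (l + 6)/(l + 5)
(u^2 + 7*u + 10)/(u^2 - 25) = (u + 2)/(u - 5)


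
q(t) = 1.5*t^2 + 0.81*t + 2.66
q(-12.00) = 208.94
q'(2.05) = 6.96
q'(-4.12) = -11.55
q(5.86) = 58.92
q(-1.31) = 4.17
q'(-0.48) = -0.63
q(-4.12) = 24.78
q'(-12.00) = -35.19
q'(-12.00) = -35.19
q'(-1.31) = -3.12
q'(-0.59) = -0.96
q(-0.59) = 2.70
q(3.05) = 19.08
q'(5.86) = 18.39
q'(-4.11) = -11.52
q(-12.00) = 208.94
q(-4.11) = 24.67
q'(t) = 3.0*t + 0.81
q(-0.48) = 2.62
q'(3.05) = 9.96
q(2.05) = 10.62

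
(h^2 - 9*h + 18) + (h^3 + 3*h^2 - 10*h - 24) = h^3 + 4*h^2 - 19*h - 6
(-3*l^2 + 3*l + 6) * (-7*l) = 21*l^3 - 21*l^2 - 42*l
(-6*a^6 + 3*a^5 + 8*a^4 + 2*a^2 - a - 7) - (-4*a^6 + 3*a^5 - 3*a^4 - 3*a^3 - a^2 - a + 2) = -2*a^6 + 11*a^4 + 3*a^3 + 3*a^2 - 9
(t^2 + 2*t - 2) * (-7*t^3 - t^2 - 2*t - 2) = -7*t^5 - 15*t^4 + 10*t^3 - 4*t^2 + 4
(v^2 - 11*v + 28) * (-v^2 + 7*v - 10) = -v^4 + 18*v^3 - 115*v^2 + 306*v - 280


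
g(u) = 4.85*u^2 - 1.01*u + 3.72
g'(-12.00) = -117.41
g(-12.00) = 714.24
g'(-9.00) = -88.31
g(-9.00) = 405.66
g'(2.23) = 20.62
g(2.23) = 25.59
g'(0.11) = 0.06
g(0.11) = 3.67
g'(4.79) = 45.45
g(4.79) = 110.16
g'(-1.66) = -17.11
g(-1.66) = 18.76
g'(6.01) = 57.29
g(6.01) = 172.83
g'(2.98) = 27.90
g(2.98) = 43.78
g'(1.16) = 10.24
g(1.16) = 9.07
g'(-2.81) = -28.27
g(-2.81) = 44.85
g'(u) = 9.7*u - 1.01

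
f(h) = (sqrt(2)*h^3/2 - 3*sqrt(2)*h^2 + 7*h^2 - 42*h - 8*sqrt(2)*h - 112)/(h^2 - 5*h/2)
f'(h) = (5/2 - 2*h)*(sqrt(2)*h^3/2 - 3*sqrt(2)*h^2 + 7*h^2 - 42*h - 8*sqrt(2)*h - 112)/(h^2 - 5*h/2)^2 + (3*sqrt(2)*h^2/2 - 6*sqrt(2)*h + 14*h - 42 - 8*sqrt(2))/(h^2 - 5*h/2)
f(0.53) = 133.49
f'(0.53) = -136.41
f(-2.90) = 3.10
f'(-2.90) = -1.64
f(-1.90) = -0.67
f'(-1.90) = -7.22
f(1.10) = 108.03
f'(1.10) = 7.97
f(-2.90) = 3.10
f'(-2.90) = -1.64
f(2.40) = 892.90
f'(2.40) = 8673.02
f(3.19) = -104.97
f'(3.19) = 178.62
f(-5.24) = 3.48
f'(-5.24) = 0.52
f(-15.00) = -4.11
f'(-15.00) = 0.79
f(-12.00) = -1.71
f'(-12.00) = 0.81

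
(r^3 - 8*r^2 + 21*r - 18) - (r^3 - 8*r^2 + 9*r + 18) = 12*r - 36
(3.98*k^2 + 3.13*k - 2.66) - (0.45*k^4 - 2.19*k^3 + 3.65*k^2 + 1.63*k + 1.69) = -0.45*k^4 + 2.19*k^3 + 0.33*k^2 + 1.5*k - 4.35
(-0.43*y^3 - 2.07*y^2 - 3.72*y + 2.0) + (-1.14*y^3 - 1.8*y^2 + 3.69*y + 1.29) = -1.57*y^3 - 3.87*y^2 - 0.0300000000000002*y + 3.29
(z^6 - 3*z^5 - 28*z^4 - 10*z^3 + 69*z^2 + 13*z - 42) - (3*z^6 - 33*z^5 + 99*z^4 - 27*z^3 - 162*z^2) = -2*z^6 + 30*z^5 - 127*z^4 + 17*z^3 + 231*z^2 + 13*z - 42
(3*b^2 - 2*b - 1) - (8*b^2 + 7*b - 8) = -5*b^2 - 9*b + 7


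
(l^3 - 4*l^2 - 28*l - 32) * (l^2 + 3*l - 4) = l^5 - l^4 - 44*l^3 - 100*l^2 + 16*l + 128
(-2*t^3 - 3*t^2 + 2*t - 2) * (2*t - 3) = -4*t^4 + 13*t^2 - 10*t + 6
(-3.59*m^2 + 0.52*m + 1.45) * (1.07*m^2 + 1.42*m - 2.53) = -3.8413*m^4 - 4.5414*m^3 + 11.3726*m^2 + 0.7434*m - 3.6685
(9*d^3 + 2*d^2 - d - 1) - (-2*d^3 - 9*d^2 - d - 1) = 11*d^3 + 11*d^2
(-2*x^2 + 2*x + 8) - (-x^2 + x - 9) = -x^2 + x + 17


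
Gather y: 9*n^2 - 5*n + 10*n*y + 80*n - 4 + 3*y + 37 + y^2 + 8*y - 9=9*n^2 + 75*n + y^2 + y*(10*n + 11) + 24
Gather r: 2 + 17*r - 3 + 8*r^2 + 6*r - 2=8*r^2 + 23*r - 3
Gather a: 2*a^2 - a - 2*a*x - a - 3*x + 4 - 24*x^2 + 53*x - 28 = 2*a^2 + a*(-2*x - 2) - 24*x^2 + 50*x - 24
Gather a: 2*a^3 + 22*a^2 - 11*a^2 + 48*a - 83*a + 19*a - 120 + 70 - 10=2*a^3 + 11*a^2 - 16*a - 60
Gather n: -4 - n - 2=-n - 6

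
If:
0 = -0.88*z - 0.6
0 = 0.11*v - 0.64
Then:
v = 5.82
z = -0.68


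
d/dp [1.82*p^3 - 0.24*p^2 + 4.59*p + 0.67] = 5.46*p^2 - 0.48*p + 4.59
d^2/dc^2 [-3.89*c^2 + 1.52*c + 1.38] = -7.78000000000000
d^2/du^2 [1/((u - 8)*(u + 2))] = 2*((u - 8)^2 + (u - 8)*(u + 2) + (u + 2)^2)/((u - 8)^3*(u + 2)^3)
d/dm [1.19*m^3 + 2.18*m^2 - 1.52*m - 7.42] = 3.57*m^2 + 4.36*m - 1.52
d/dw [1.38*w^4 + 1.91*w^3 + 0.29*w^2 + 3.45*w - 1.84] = 5.52*w^3 + 5.73*w^2 + 0.58*w + 3.45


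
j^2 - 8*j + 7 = (j - 7)*(j - 1)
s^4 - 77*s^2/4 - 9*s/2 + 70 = (s - 4)*(s - 2)*(s + 5/2)*(s + 7/2)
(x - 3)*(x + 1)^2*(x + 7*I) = x^4 - x^3 + 7*I*x^3 - 5*x^2 - 7*I*x^2 - 3*x - 35*I*x - 21*I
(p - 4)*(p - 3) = p^2 - 7*p + 12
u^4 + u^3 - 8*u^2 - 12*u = u*(u - 3)*(u + 2)^2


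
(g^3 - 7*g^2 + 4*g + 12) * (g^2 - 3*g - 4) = g^5 - 10*g^4 + 21*g^3 + 28*g^2 - 52*g - 48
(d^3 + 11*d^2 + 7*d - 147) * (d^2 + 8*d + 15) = d^5 + 19*d^4 + 110*d^3 + 74*d^2 - 1071*d - 2205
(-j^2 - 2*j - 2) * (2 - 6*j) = 6*j^3 + 10*j^2 + 8*j - 4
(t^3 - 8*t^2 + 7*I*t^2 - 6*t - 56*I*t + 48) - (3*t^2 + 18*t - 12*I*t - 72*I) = t^3 - 11*t^2 + 7*I*t^2 - 24*t - 44*I*t + 48 + 72*I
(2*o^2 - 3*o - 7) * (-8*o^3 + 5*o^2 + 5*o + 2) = -16*o^5 + 34*o^4 + 51*o^3 - 46*o^2 - 41*o - 14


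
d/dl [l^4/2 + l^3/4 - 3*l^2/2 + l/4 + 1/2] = 2*l^3 + 3*l^2/4 - 3*l + 1/4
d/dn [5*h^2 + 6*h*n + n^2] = 6*h + 2*n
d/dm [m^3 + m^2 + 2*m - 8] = 3*m^2 + 2*m + 2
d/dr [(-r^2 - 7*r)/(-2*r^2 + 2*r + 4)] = (-4*r^2 - 2*r - 7)/(r^4 - 2*r^3 - 3*r^2 + 4*r + 4)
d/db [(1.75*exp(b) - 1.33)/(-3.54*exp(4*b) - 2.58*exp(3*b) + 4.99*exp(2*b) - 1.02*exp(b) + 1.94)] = (18.585*exp(4*b) - 9.8028*exp(3*b) - 19.0267*exp(2*b) + 13.2734*exp(b) + 2.0384)*exp(b)/(12.5316*exp(8*b) + 18.2664*exp(7*b) - 28.6728*exp(6*b) - 18.5268*exp(5*b) + 16.4281*exp(4*b) - 20.19*exp(3*b) + 20.4016*exp(2*b) - 3.9576*exp(b) + 3.7636)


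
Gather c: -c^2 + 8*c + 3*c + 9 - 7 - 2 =-c^2 + 11*c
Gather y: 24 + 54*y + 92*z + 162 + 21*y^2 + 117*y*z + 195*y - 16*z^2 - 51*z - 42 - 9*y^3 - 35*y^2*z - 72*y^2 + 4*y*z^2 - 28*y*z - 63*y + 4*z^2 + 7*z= -9*y^3 + y^2*(-35*z - 51) + y*(4*z^2 + 89*z + 186) - 12*z^2 + 48*z + 144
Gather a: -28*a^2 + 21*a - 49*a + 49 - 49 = -28*a^2 - 28*a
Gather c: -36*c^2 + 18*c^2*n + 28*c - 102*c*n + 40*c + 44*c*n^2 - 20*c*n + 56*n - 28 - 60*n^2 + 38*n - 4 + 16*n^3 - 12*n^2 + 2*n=c^2*(18*n - 36) + c*(44*n^2 - 122*n + 68) + 16*n^3 - 72*n^2 + 96*n - 32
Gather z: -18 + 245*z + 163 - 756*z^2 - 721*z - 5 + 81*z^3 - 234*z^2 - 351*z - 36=81*z^3 - 990*z^2 - 827*z + 104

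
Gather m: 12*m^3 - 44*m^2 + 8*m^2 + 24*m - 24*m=12*m^3 - 36*m^2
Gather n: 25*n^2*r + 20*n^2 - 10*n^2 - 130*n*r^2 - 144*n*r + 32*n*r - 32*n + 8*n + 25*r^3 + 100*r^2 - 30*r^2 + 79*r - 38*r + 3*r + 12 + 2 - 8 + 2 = n^2*(25*r + 10) + n*(-130*r^2 - 112*r - 24) + 25*r^3 + 70*r^2 + 44*r + 8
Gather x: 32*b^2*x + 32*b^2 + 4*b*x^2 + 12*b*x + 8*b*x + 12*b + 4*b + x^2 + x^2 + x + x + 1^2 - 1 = 32*b^2 + 16*b + x^2*(4*b + 2) + x*(32*b^2 + 20*b + 2)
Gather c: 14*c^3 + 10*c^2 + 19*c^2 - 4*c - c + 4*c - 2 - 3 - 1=14*c^3 + 29*c^2 - c - 6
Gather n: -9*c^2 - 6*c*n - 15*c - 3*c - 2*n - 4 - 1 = -9*c^2 - 18*c + n*(-6*c - 2) - 5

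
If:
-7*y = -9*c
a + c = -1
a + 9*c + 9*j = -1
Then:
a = -7*y/9 - 1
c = 7*y/9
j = -56*y/81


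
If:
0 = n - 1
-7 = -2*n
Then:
No Solution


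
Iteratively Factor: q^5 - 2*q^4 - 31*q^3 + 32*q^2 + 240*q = (q)*(q^4 - 2*q^3 - 31*q^2 + 32*q + 240) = q*(q + 4)*(q^3 - 6*q^2 - 7*q + 60) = q*(q + 3)*(q + 4)*(q^2 - 9*q + 20) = q*(q - 4)*(q + 3)*(q + 4)*(q - 5)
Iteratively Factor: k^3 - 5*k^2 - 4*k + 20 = (k - 2)*(k^2 - 3*k - 10) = (k - 2)*(k + 2)*(k - 5)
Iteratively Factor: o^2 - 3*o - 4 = (o - 4)*(o + 1)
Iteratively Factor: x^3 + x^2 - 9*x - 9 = (x - 3)*(x^2 + 4*x + 3) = (x - 3)*(x + 1)*(x + 3)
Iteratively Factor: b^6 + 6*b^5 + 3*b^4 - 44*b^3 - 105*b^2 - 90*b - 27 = (b + 3)*(b^5 + 3*b^4 - 6*b^3 - 26*b^2 - 27*b - 9) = (b + 1)*(b + 3)*(b^4 + 2*b^3 - 8*b^2 - 18*b - 9) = (b - 3)*(b + 1)*(b + 3)*(b^3 + 5*b^2 + 7*b + 3) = (b - 3)*(b + 1)^2*(b + 3)*(b^2 + 4*b + 3) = (b - 3)*(b + 1)^2*(b + 3)^2*(b + 1)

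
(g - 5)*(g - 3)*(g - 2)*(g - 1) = g^4 - 11*g^3 + 41*g^2 - 61*g + 30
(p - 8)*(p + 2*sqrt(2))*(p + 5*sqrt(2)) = p^3 - 8*p^2 + 7*sqrt(2)*p^2 - 56*sqrt(2)*p + 20*p - 160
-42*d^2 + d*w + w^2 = (-6*d + w)*(7*d + w)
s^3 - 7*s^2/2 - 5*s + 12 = (s - 4)*(s - 3/2)*(s + 2)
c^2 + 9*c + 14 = (c + 2)*(c + 7)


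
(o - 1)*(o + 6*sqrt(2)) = o^2 - o + 6*sqrt(2)*o - 6*sqrt(2)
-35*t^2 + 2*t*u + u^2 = (-5*t + u)*(7*t + u)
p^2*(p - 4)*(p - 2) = p^4 - 6*p^3 + 8*p^2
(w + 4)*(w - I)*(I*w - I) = I*w^3 + w^2 + 3*I*w^2 + 3*w - 4*I*w - 4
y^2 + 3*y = y*(y + 3)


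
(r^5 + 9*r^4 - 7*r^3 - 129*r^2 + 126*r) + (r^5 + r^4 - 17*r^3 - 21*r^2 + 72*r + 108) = 2*r^5 + 10*r^4 - 24*r^3 - 150*r^2 + 198*r + 108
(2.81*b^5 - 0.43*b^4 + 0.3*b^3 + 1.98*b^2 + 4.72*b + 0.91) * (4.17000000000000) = 11.7177*b^5 - 1.7931*b^4 + 1.251*b^3 + 8.2566*b^2 + 19.6824*b + 3.7947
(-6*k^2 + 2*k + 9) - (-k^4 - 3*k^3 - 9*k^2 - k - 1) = k^4 + 3*k^3 + 3*k^2 + 3*k + 10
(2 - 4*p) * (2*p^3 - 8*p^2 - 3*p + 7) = -8*p^4 + 36*p^3 - 4*p^2 - 34*p + 14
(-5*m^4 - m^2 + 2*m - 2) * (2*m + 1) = -10*m^5 - 5*m^4 - 2*m^3 + 3*m^2 - 2*m - 2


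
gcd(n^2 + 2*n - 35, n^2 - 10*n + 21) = 1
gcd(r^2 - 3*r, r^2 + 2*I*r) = r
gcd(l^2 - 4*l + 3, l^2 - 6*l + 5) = l - 1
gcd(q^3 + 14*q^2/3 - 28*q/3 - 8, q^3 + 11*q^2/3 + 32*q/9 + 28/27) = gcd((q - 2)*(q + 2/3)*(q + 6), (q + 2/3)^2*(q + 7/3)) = q + 2/3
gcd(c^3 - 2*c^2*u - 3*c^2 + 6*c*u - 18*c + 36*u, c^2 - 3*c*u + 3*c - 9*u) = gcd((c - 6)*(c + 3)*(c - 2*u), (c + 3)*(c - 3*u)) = c + 3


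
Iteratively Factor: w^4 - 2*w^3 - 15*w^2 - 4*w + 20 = (w - 5)*(w^3 + 3*w^2 - 4) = (w - 5)*(w - 1)*(w^2 + 4*w + 4) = (w - 5)*(w - 1)*(w + 2)*(w + 2)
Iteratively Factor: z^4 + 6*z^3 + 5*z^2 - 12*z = (z + 3)*(z^3 + 3*z^2 - 4*z) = (z + 3)*(z + 4)*(z^2 - z) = (z - 1)*(z + 3)*(z + 4)*(z)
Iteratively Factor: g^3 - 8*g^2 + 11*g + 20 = (g - 4)*(g^2 - 4*g - 5) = (g - 5)*(g - 4)*(g + 1)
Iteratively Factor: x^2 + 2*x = (x)*(x + 2)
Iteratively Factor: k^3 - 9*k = (k + 3)*(k^2 - 3*k) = k*(k + 3)*(k - 3)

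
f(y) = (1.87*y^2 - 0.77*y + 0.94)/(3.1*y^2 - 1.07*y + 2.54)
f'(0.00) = -0.15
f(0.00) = 0.37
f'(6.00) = 0.00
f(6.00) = 0.59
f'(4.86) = 0.01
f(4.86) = 0.59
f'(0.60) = 0.15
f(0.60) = 0.38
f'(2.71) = 0.02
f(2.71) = 0.56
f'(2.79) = 0.02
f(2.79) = 0.56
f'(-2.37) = -0.01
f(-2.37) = 0.59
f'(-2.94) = -0.01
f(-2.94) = 0.60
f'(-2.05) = -0.02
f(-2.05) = 0.58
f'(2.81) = 0.02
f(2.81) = 0.56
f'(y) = (1.07 - 6.2*y)*(1.87*y^2 - 0.77*y + 0.94)/(3.1*y^2 - 1.07*y + 2.54)^2 + (3.74*y - 0.77)/(3.1*y^2 - 1.07*y + 2.54)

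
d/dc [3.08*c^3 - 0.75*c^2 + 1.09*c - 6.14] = 9.24*c^2 - 1.5*c + 1.09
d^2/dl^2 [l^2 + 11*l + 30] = 2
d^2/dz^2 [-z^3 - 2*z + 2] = -6*z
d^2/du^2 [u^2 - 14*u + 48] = 2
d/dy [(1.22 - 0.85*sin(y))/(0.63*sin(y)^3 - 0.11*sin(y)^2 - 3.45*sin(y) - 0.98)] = (1.071*sin(y)^3 - 2.3993*sin(y)^2 + 0.2684*sin(y) + 5.042)*cos(y)/(0.3969*sin(y)^6 - 0.1386*sin(y)^5 - 4.3349*sin(y)^4 - 0.4758*sin(y)^3 + 12.1181*sin(y)^2 + 6.762*sin(y) + 0.9604)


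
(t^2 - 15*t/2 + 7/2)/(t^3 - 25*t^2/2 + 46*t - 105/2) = (2*t - 1)/(2*t^2 - 11*t + 15)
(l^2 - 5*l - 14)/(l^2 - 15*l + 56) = (l + 2)/(l - 8)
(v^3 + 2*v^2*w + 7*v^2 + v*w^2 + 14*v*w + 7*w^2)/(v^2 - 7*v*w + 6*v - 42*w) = (v^3 + 2*v^2*w + 7*v^2 + v*w^2 + 14*v*w + 7*w^2)/(v^2 - 7*v*w + 6*v - 42*w)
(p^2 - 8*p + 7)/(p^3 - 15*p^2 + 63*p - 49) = 1/(p - 7)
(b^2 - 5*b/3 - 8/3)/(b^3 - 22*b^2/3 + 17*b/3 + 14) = (3*b - 8)/(3*b^2 - 25*b + 42)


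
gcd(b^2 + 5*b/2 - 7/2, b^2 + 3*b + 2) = 1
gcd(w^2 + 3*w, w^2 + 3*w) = w^2 + 3*w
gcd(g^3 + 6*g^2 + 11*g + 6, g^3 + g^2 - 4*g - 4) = g^2 + 3*g + 2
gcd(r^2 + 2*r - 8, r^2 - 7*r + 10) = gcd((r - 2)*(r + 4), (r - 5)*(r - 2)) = r - 2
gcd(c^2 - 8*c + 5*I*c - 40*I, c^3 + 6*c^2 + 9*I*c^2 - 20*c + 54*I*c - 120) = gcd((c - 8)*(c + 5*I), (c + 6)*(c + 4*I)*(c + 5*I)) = c + 5*I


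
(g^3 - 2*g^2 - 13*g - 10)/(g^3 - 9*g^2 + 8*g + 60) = (g + 1)/(g - 6)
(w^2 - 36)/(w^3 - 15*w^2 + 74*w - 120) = (w + 6)/(w^2 - 9*w + 20)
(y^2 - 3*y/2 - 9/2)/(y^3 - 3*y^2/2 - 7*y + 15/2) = (2*y + 3)/(2*y^2 + 3*y - 5)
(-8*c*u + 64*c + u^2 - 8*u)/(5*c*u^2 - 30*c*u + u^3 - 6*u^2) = (-8*c*u + 64*c + u^2 - 8*u)/(u*(5*c*u - 30*c + u^2 - 6*u))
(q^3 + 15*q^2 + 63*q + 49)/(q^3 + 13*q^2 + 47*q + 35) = (q + 7)/(q + 5)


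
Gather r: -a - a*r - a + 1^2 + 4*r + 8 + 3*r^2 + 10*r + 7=-2*a + 3*r^2 + r*(14 - a) + 16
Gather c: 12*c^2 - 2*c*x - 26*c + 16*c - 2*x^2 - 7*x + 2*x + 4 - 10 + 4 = 12*c^2 + c*(-2*x - 10) - 2*x^2 - 5*x - 2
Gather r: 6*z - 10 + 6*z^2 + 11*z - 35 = 6*z^2 + 17*z - 45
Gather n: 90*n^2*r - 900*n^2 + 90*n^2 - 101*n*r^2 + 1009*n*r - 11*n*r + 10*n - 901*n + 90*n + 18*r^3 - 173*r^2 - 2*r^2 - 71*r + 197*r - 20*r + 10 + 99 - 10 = n^2*(90*r - 810) + n*(-101*r^2 + 998*r - 801) + 18*r^3 - 175*r^2 + 106*r + 99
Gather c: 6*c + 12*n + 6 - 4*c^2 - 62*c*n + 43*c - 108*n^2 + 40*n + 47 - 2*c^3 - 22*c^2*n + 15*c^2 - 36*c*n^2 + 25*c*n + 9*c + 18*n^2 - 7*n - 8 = -2*c^3 + c^2*(11 - 22*n) + c*(-36*n^2 - 37*n + 58) - 90*n^2 + 45*n + 45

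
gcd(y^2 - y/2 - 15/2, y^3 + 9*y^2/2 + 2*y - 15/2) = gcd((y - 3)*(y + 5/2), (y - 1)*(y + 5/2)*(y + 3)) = y + 5/2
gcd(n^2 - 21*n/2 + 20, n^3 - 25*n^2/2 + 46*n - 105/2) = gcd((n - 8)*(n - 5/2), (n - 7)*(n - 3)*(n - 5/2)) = n - 5/2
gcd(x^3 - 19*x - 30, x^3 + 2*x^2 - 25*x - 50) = x^2 - 3*x - 10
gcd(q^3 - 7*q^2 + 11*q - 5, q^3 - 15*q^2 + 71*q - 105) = q - 5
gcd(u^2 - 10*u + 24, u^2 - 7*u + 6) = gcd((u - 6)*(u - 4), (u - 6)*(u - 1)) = u - 6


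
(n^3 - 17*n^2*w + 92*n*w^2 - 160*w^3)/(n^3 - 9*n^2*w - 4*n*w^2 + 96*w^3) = (n - 5*w)/(n + 3*w)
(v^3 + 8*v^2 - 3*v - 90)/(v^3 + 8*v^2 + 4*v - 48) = (v^2 + 2*v - 15)/(v^2 + 2*v - 8)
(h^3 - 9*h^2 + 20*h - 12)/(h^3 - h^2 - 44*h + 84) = (h - 1)/(h + 7)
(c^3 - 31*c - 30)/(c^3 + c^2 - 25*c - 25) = (c - 6)/(c - 5)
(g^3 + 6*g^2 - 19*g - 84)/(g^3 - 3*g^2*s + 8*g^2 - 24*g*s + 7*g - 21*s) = (-g^2 + g + 12)/(-g^2 + 3*g*s - g + 3*s)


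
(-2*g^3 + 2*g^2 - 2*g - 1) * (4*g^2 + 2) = -8*g^5 + 8*g^4 - 12*g^3 - 4*g - 2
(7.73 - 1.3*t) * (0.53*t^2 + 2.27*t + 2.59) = -0.689*t^3 + 1.1459*t^2 + 14.1801*t + 20.0207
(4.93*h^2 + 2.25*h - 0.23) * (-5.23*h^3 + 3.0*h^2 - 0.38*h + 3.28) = -25.7839*h^5 + 3.0225*h^4 + 6.0795*h^3 + 14.6254*h^2 + 7.4674*h - 0.7544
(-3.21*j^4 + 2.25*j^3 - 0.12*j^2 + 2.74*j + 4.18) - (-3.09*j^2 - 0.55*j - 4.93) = -3.21*j^4 + 2.25*j^3 + 2.97*j^2 + 3.29*j + 9.11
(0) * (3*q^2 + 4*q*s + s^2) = 0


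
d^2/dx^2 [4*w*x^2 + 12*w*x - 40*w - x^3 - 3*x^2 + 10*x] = 8*w - 6*x - 6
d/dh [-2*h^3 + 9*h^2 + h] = -6*h^2 + 18*h + 1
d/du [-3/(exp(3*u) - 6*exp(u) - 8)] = 9*(exp(2*u) - 2)*exp(u)/(-exp(3*u) + 6*exp(u) + 8)^2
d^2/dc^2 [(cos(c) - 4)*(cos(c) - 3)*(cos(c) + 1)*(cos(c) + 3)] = -99*cos(c)/4 - 4*cos(2*c)^2 + 24*cos(2*c) + 27*cos(3*c)/4 + 2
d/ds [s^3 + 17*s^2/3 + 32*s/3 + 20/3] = 3*s^2 + 34*s/3 + 32/3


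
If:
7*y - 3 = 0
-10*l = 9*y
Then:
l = -27/70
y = 3/7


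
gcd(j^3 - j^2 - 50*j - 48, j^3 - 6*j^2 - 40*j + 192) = j^2 - 2*j - 48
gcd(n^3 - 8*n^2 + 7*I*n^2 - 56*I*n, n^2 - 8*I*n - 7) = 1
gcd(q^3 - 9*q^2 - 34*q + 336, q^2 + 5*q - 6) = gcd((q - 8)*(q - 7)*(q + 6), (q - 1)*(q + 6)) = q + 6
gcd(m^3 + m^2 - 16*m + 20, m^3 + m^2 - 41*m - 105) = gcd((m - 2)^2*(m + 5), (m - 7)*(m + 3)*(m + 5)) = m + 5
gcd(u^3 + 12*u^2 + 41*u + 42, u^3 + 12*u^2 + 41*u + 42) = u^3 + 12*u^2 + 41*u + 42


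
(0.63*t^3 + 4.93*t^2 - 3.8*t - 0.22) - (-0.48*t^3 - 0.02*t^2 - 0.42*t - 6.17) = 1.11*t^3 + 4.95*t^2 - 3.38*t + 5.95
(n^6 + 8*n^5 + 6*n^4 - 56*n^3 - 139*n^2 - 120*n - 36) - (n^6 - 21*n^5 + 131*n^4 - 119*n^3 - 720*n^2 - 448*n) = 29*n^5 - 125*n^4 + 63*n^3 + 581*n^2 + 328*n - 36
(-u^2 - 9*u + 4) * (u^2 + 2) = -u^4 - 9*u^3 + 2*u^2 - 18*u + 8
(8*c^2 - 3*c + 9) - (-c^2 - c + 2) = 9*c^2 - 2*c + 7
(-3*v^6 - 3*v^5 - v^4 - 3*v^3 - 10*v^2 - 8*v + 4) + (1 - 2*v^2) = -3*v^6 - 3*v^5 - v^4 - 3*v^3 - 12*v^2 - 8*v + 5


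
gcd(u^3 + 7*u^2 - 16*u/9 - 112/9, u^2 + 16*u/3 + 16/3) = u + 4/3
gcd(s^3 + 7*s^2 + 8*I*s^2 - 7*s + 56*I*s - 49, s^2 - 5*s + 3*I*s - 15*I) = 1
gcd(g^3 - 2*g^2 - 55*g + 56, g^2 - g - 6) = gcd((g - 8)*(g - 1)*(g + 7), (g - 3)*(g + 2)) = 1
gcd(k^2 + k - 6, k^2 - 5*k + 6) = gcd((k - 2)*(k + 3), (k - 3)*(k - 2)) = k - 2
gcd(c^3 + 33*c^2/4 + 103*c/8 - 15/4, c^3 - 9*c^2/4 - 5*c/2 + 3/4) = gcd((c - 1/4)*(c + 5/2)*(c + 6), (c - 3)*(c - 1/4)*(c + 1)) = c - 1/4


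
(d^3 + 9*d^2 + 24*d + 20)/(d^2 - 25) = (d^2 + 4*d + 4)/(d - 5)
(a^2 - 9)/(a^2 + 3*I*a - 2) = (a^2 - 9)/(a^2 + 3*I*a - 2)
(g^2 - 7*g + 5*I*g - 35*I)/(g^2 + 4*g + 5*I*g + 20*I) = (g - 7)/(g + 4)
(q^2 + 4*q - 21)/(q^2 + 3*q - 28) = (q - 3)/(q - 4)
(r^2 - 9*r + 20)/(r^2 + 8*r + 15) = (r^2 - 9*r + 20)/(r^2 + 8*r + 15)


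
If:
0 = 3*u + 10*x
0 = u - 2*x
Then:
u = 0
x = 0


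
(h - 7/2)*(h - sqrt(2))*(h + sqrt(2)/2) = h^3 - 7*h^2/2 - sqrt(2)*h^2/2 - h + 7*sqrt(2)*h/4 + 7/2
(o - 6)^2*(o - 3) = o^3 - 15*o^2 + 72*o - 108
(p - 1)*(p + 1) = p^2 - 1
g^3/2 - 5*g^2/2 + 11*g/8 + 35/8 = (g/2 + 1/2)*(g - 7/2)*(g - 5/2)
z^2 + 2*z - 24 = (z - 4)*(z + 6)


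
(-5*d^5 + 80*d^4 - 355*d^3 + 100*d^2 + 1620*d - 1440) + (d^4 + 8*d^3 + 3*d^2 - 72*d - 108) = -5*d^5 + 81*d^4 - 347*d^3 + 103*d^2 + 1548*d - 1548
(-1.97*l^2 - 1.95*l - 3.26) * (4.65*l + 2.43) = -9.1605*l^3 - 13.8546*l^2 - 19.8975*l - 7.9218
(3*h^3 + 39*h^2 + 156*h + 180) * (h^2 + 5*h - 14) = 3*h^5 + 54*h^4 + 309*h^3 + 414*h^2 - 1284*h - 2520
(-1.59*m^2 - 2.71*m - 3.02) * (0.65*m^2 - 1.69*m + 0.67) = -1.0335*m^4 + 0.9256*m^3 + 1.5516*m^2 + 3.2881*m - 2.0234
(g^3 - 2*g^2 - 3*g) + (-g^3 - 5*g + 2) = -2*g^2 - 8*g + 2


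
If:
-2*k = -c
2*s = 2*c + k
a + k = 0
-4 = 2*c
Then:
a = 1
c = -2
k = -1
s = -5/2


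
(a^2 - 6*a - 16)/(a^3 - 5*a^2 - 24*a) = (a + 2)/(a*(a + 3))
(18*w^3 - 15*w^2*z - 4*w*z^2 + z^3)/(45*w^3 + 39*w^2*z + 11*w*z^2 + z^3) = (6*w^2 - 7*w*z + z^2)/(15*w^2 + 8*w*z + z^2)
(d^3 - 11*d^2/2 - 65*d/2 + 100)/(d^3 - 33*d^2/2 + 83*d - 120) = (d + 5)/(d - 6)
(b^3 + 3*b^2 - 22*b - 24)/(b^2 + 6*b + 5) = (b^2 + 2*b - 24)/(b + 5)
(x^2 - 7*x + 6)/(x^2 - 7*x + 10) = (x^2 - 7*x + 6)/(x^2 - 7*x + 10)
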